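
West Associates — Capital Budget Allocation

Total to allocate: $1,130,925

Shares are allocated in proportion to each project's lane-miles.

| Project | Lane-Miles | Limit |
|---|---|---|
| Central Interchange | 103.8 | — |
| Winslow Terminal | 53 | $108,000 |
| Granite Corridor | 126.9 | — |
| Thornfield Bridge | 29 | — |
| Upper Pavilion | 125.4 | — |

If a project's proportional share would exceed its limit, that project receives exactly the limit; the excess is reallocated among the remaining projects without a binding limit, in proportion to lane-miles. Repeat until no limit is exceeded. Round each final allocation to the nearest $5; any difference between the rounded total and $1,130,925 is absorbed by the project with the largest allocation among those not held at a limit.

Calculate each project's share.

Combined lane-miles = 438.1.
Pro-rata shares before constraints: Central Interchange 267,952.56; Winslow Terminal 136,815.85; Granite Corridor 327,583.62; Thornfield Bridge 74,861.50; Upper Pavilion 323,711.47.
Held at cap: Winslow Terminal ($108,000); residual $1,022,925 reallocated over remaining lane-miles 385.1.
Remaining shares: Central Interchange 275,719.59 → $275,720; Granite Corridor 337,079.15 → $337,080; Thornfield Bridge 77,031.49 → $77,030; Upper Pavilion 333,094.77 → $333,095.

Central Interchange: $275,720 · Winslow Terminal: $108,000 · Granite Corridor: $337,080 · Thornfield Bridge: $77,030 · Upper Pavilion: $333,095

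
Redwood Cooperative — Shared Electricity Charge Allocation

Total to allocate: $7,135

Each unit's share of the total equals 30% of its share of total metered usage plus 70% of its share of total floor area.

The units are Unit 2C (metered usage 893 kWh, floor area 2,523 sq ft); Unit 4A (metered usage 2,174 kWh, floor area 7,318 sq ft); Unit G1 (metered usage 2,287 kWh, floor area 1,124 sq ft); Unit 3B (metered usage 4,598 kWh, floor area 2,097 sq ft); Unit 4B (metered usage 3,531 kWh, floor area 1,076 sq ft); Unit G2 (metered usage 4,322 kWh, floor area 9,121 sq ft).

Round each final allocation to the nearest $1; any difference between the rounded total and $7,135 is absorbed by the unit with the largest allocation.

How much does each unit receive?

Unit 2C: $649 | Unit 4A: $1,833 | Unit G1: $516 | Unit 3B: $1,003 | Unit 4B: $656 | Unit G2: $2,478

Metered usage total 17,805; floor area total 23,259.
Blended shares (30% metered usage + 70% floor area): Unit 2C 0.0910; Unit 4A 0.2569; Unit G1 0.0724; Unit 3B 0.1406; Unit 4B 0.0919; Unit G2 0.3473.
Pro-rata amounts: Unit 2C 649.13; Unit 4A 1,832.78; Unit G1 516.30; Unit 3B 1,003.06; Unit 4B 655.55; Unit G2 2,478.18.
Rounded to nearest $1: Unit 2C $649; Unit 4A $1,833; Unit G1 $516; Unit 3B $1,003; Unit 4B $656; Unit G2 $2,478. Sum = $7,135.
Rounded total matches; no reconciliation needed.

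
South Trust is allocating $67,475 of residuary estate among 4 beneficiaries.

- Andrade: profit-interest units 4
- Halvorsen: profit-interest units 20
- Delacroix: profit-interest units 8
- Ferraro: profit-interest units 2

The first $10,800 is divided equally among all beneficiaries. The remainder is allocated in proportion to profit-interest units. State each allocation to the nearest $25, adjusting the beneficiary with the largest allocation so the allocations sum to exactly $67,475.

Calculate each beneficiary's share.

$10,800 shared equally gives $2,700 per beneficiary.
Remainder $56,675 by profit-interest units (total 34): Andrade 6,667.65 → $6,675; Halvorsen 33,338.24 → $33,350; Delacroix 13,335.29 → $13,325; Ferraro 3,333.82 → $3,325.
Totals: Andrade $2,700 + $6,675 = $9,375; Halvorsen $2,700 + $33,350 = $36,050; Delacroix $2,700 + $13,325 = $16,025; Ferraro $2,700 + $3,325 = $6,025.

Andrade: $9,375; Halvorsen: $36,050; Delacroix: $16,025; Ferraro: $6,025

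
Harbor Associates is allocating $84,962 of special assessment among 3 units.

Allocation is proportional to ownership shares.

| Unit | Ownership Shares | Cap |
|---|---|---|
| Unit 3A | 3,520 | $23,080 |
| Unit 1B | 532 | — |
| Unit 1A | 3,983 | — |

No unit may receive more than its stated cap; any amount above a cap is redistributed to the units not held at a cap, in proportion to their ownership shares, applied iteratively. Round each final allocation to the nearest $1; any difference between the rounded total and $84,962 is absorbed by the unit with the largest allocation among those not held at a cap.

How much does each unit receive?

Unit 3A: $23,080 | Unit 1B: $7,292 | Unit 1A: $54,590

Ownership shares total: 8,035.
Proportional shares (ignoring caps): Unit 3A 37,220.44; Unit 1B 5,625.36; Unit 1A 42,116.20.
Held at cap: Unit 3A ($23,080); balance $61,882 reallocated over remaining ownership shares 4,515.
Remaining shares: Unit 1B 7,291.52 → $7,292; Unit 1A 54,590.48 → $54,590.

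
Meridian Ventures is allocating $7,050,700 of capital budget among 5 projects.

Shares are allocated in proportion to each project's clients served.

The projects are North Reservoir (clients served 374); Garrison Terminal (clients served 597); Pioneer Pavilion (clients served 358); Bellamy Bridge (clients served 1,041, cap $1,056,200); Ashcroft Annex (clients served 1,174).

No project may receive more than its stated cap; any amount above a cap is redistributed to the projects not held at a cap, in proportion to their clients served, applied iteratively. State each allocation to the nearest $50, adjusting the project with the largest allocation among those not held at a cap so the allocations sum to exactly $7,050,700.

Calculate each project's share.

Sum of clients served: 3,544.
Unconstrained shares: North Reservoir 744,063.71; Garrison Terminal 1,187,716.68; Pioneer Pavilion 712,232.11; Bellamy Bridge 2,071,043.65; Ashcroft Annex 2,335,643.85.
Cap binds for Bellamy Bridge ($1,056,200); residual $5,994,500 reallocated over remaining clients served 2,503.
Shares after redistribution: North Reservoir 895,702.36 → $895,700; Garrison Terminal 1,429,770.87 → $1,429,750; Pioneer Pavilion 857,383.54 → $857,400; Ashcroft Annex 2,811,643.23 → $2,811,650.

North Reservoir: $895,700 | Garrison Terminal: $1,429,750 | Pioneer Pavilion: $857,400 | Bellamy Bridge: $1,056,200 | Ashcroft Annex: $2,811,650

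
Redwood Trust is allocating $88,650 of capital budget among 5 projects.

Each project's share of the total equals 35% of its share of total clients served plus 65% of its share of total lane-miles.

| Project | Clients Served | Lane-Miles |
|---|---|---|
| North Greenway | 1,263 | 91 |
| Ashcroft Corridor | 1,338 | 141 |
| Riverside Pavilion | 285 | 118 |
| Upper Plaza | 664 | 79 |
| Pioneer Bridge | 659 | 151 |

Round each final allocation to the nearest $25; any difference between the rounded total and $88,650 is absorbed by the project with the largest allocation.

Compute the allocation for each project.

North Greenway: $18,350 · Ashcroft Corridor: $23,875 · Riverside Pavilion: $13,825 · Upper Plaza: $12,750 · Pioneer Bridge: $19,850

Clients served total 4,209; lane-miles total 580.
Combined weights (35% clients served + 65% lane-miles): North Greenway 0.2070; Ashcroft Corridor 0.2693; Riverside Pavilion 0.1559; Upper Plaza 0.1437; Pioneer Bridge 0.2240.
Unrounded shares: North Greenway 18,351.23; Ashcroft Corridor 23,871.57; Riverside Pavilion 13,824.13; Upper Plaza 12,743.39; Pioneer Bridge 19,859.67.
At nearest $25: North Greenway $18,350; Ashcroft Corridor $23,875; Riverside Pavilion $13,825; Upper Plaza $12,750; Pioneer Bridge $19,850. Sum = $88,650.
Sum already equals the total — no adjustment.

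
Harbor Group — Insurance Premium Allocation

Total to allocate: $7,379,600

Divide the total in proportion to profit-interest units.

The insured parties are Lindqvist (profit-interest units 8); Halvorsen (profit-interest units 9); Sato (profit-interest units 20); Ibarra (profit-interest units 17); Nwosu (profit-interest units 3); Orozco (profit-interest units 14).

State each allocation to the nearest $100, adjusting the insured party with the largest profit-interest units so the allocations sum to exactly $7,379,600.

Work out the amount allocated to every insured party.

Combined profit-interest units = 8 + 9 + 20 + 17 + 3 + 14 = 71.
Raw shares: Lindqvist 831,504.23; Halvorsen 935,442.25; Sato 2,078,760.56; Ibarra 1,766,946.48; Nwosu 311,814.08; Orozco 1,455,132.39.
After rounding ($100): Lindqvist $831,500; Halvorsen $935,400; Sato $2,078,800; Ibarra $1,766,900; Nwosu $311,800; Orozco $1,455,100. Sum = $7,379,500.
Difference $7,379,600 − $7,379,500 = +$100 applied to largest profit-interest units (Sato): Sato becomes $2,078,900.

Lindqvist: $831,500; Halvorsen: $935,400; Sato: $2,078,900; Ibarra: $1,766,900; Nwosu: $311,800; Orozco: $1,455,100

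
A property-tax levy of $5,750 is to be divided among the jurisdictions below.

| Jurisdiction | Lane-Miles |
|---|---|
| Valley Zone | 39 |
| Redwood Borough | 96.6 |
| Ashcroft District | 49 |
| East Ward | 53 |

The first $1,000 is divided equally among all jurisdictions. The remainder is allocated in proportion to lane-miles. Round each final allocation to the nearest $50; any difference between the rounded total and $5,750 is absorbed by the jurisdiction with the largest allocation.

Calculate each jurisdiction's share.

$1,000 shared equally gives $250 per jurisdiction.
Remainder $4,750 by lane-miles (total 237.6): Valley Zone 779.67 → $800; Redwood Borough 1,931.19 → $1,950; Ashcroft District 979.59 → $1,000; East Ward 1,059.55 → $1,050.
Rounding difference −$50 on remainder applied to Redwood Borough.
Totals: Valley Zone $250 + $800 = $1,050; Redwood Borough $250 + $1,900 = $2,150; Ashcroft District $250 + $1,000 = $1,250; East Ward $250 + $1,050 = $1,300.

Valley Zone: $1,050 | Redwood Borough: $2,150 | Ashcroft District: $1,250 | East Ward: $1,300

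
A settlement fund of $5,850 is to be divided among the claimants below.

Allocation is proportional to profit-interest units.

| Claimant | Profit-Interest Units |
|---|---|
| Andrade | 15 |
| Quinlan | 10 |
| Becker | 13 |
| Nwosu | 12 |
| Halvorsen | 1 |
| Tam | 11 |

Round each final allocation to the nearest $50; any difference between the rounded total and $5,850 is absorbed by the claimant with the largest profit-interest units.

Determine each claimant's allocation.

Sum of profit-interest units: 15 + 10 + 13 + 12 + 1 + 11 = 62.
Raw shares: Andrade 1,415.32; Quinlan 943.55; Becker 1,226.61; Nwosu 1,132.26; Halvorsen 94.35; Tam 1,037.90.
At nearest $50: Andrade $1,400; Quinlan $950; Becker $1,250; Nwosu $1,150; Halvorsen $100; Tam $1,050. Sum = $5,900.
Difference $5,850 − $5,900 = −$50 applied to largest profit-interest units (Andrade): Andrade becomes $1,350.

Andrade: $1,350 · Quinlan: $950 · Becker: $1,250 · Nwosu: $1,150 · Halvorsen: $100 · Tam: $1,050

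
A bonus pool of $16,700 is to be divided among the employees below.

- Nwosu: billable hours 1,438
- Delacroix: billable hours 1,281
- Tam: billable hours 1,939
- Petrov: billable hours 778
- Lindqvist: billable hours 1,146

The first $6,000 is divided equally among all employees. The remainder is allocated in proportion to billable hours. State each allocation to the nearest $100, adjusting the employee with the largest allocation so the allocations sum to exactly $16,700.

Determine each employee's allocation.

Nwosu: $3,500; Delacroix: $3,300; Tam: $4,300; Petrov: $2,500; Lindqvist: $3,100

Equal tier: $6,000 ÷ 5 = $1,200 apiece.
Remainder $10,700 by billable hours (total 6,582): Nwosu 2,337.68 → $2,300; Delacroix 2,082.45 → $2,100; Tam 3,152.13 → $3,200; Petrov 1,264.75 → $1,300; Lindqvist 1,862.99 → $1,900.
Rounding difference −$100 on remainder applied to Tam.
Totals: Nwosu $1,200 + $2,300 = $3,500; Delacroix $1,200 + $2,100 = $3,300; Tam $1,200 + $3,100 = $4,300; Petrov $1,200 + $1,300 = $2,500; Lindqvist $1,200 + $1,900 = $3,100.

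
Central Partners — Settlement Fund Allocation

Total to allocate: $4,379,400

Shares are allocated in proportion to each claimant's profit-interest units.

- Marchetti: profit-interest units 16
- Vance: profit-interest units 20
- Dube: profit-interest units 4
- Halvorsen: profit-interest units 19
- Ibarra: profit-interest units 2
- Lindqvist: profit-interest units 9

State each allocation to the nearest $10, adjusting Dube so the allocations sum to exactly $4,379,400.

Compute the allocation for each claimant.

Combined profit-interest units = 70.
Pro-rata amounts: Marchetti 16/70 × $4,379,400 = 1,001,005.71; Vance 20/70 × $4,379,400 = 1,251,257.14; Dube 4/70 × $4,379,400 = 250,251.43; Halvorsen 19/70 × $4,379,400 = 1,188,694.29; Ibarra 2/70 × $4,379,400 = 125,125.71; Lindqvist 9/70 × $4,379,400 = 563,065.71.
Rounded to nearest $10: Marchetti $1,001,010; Vance $1,251,260; Dube $250,250; Halvorsen $1,188,690; Ibarra $125,130; Lindqvist $563,070. Sum = $4,379,410.
Difference $4,379,400 − $4,379,410 = −$10 applied to Dube: Dube becomes $250,240.

Marchetti: $1,001,010 · Vance: $1,251,260 · Dube: $250,240 · Halvorsen: $1,188,690 · Ibarra: $125,130 · Lindqvist: $563,070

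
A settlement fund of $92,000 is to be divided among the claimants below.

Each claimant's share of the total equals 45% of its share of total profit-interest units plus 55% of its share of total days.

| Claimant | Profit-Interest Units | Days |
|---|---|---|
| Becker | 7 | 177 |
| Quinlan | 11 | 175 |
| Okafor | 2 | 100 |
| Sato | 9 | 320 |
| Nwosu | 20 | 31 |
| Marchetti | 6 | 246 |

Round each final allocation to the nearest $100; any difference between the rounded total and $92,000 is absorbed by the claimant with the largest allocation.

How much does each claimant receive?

Becker: $13,800; Quinlan: $16,700; Okafor: $6,300; Sato: $22,300; Nwosu: $16,500; Marchetti: $16,400

Totals — profit-interest units 55, days 1,049.
Blended shares (45% profit-interest units + 55% days): Becker 0.1501; Quinlan 0.1818; Okafor 0.0688; Sato 0.2414; Nwosu 0.1799; Marchetti 0.1781.
Raw shares: Becker 13,806.94; Quinlan 16,721.37; Okafor 6,329.10; Sato 22,210.20; Nwosu 16,549.87; Marchetti 16,382.52.
At nearest $100: Becker $13,800; Quinlan $16,700; Okafor $6,300; Sato $22,200; Nwosu $16,500; Marchetti $16,400. Sum = $91,900.
Difference $92,000 − $91,900 = +$100 applied to largest allocation (Sato): Sato becomes $22,300.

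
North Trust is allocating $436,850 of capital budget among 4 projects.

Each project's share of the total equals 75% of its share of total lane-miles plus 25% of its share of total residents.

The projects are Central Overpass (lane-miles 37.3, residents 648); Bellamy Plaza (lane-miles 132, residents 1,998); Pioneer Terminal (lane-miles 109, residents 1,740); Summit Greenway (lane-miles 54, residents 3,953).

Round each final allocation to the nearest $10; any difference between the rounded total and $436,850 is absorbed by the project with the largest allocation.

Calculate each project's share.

Totals — lane-miles 332.3, residents 8,339.
Combined weights (75% lane-miles + 25% residents): Central Overpass 0.1036; Bellamy Plaza 0.3578; Pioneer Terminal 0.2982; Summit Greenway 0.2404.
Pro-rata amounts: Central Overpass 45,263.24; Bellamy Plaza 156,314.90; Pioneer Terminal 130,258.70; Summit Greenway 105,013.16.
At nearest $10: Central Overpass $45,260; Bellamy Plaza $156,310; Pioneer Terminal $130,260; Summit Greenway $105,010. Sum = $436,840.
Difference $436,850 − $436,840 = +$10 applied to largest allocation (Bellamy Plaza): Bellamy Plaza becomes $156,320.

Central Overpass: $45,260 | Bellamy Plaza: $156,320 | Pioneer Terminal: $130,260 | Summit Greenway: $105,010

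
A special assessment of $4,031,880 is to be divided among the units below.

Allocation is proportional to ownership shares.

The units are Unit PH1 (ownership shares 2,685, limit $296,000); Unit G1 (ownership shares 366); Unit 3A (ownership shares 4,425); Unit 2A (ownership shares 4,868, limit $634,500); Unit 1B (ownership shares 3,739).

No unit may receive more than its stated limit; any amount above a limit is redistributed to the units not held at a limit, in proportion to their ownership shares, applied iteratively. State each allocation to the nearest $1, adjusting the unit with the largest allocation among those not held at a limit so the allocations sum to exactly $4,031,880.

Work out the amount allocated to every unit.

Unit PH1: $296,000 | Unit G1: $133,072 | Unit 3A: $1,608,864 | Unit 2A: $634,500 | Unit 1B: $1,359,444

Ownership shares total: 16,083.
Unconstrained shares: Unit PH1 673,108.11; Unit G1 91,753.28; Unit 3A 1,109,312.26; Unit 2A 1,220,368.83; Unit 1B 937,337.52.
Capped: Unit PH1 ($296,000), Unit 2A ($634,500); balance $3,101,380 reallocated over remaining ownership shares 8,530.
Redistributed shares: Unit G1 133,072.11 → $133,072; Unit 3A 1,608,863.60 → $1,608,864; Unit 1B 1,359,444.29 → $1,359,444.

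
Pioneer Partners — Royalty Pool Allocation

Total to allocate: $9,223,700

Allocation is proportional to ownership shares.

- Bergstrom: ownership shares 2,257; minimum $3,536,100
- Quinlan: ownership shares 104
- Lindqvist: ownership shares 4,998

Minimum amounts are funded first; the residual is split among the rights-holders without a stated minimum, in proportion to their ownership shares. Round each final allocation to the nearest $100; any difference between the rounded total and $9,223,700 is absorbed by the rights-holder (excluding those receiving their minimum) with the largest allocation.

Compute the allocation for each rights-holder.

Minimums first: Bergstrom $3,536,100. Remaining pool $5,687,600.
Remaining pool split over remaining ownership shares 5,102: Quinlan 115,936.97 → $115,900; Lindqvist 5,571,663.03 → $5,571,700.

Bergstrom: $3,536,100 · Quinlan: $115,900 · Lindqvist: $5,571,700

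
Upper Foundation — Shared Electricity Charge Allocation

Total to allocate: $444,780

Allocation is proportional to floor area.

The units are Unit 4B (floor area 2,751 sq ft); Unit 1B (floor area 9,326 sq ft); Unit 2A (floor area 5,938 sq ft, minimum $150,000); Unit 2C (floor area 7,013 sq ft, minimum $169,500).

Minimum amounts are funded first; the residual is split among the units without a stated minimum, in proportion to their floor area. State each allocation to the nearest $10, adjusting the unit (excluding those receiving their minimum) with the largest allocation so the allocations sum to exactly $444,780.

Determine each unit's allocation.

Guaranteed amounts: Unit 2A $150,000; Unit 2C $169,500. Balance $125,280.
Balance split over remaining floor area 12,077: Unit 4B 28,537.33 → $28,540; Unit 1B 96,742.67 → $96,740.

Unit 4B: $28,540; Unit 1B: $96,740; Unit 2A: $150,000; Unit 2C: $169,500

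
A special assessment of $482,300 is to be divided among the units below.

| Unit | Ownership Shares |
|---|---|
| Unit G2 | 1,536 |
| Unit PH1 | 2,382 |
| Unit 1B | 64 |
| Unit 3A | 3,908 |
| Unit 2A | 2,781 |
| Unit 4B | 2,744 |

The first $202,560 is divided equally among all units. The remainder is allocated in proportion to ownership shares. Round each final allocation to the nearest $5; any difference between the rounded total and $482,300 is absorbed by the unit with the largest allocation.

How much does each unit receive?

Unit G2: $65,790 · Unit PH1: $83,430 · Unit 1B: $35,095 · Unit 3A: $115,255 · Unit 2A: $91,750 · Unit 4B: $90,980

$202,560 shared equally gives $33,760 per unit.
Remainder $279,740 by ownership shares (total 13,415): Unit G2 32,029.87 → $32,030; Unit PH1 49,671.31 → $49,670; Unit 1B 1,334.58 → $1,335; Unit 3A 81,492.65 → $81,495; Unit 2A 57,991.57 → $57,990; Unit 4B 57,220.02 → $57,220.
Totals: Unit G2 $33,760 + $32,030 = $65,790; Unit PH1 $33,760 + $49,670 = $83,430; Unit 1B $33,760 + $1,335 = $35,095; Unit 3A $33,760 + $81,495 = $115,255; Unit 2A $33,760 + $57,990 = $91,750; Unit 4B $33,760 + $57,220 = $90,980.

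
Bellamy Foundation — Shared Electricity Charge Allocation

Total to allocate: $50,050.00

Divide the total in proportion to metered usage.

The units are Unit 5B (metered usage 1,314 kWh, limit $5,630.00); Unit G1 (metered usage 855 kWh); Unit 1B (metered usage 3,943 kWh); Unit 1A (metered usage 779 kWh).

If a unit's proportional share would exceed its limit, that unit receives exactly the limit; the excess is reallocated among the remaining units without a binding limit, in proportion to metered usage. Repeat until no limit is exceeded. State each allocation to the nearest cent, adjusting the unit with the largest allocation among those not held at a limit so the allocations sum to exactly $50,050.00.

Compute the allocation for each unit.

Unit 5B: $5,630.00 · Unit G1: $6,809.95 · Unit 1B: $31,405.43 · Unit 1A: $6,204.62

Sum of metered usage: 6,891.
Proportional shares (ignoring caps): Unit 5B 9,543.7092; Unit G1 6,209.9478; Unit 1B 28,638.3907; Unit 1A 5,657.9524.
Capped: Unit 5B ($5,630.00); balance $44,420.00 reallocated over remaining metered usage 5,577.
Remaining shares: Unit G1 6,809.9516 → $6,809.95; Unit 1B 31,405.4259 → $31,405.43; Unit 1A 6,204.6226 → $6,204.62.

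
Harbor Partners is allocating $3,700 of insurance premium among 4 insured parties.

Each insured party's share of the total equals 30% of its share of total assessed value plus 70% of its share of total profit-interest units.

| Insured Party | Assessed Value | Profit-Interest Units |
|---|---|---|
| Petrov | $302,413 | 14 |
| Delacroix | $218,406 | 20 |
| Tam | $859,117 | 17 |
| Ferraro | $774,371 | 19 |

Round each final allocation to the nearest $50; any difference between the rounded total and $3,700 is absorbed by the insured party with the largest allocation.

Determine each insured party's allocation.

Totals — assessed value 2,154,307, profit-interest units 70.
Composite weights (30% assessed value + 70% profit-interest units): Petrov 0.1821; Delacroix 0.2304; Tam 0.2896; Ferraro 0.2978.
Unrounded shares: Petrov 673.82; Delacroix 852.53; Tam 1,071.66; Ferraro 1,101.99.
Rounded to nearest $50: Petrov $650; Delacroix $850; Tam $1,050; Ferraro $1,100. Sum = $3,650.
Difference $3,700 − $3,650 = +$50 applied to largest allocation (Ferraro): Ferraro becomes $1,150.

Petrov: $650 · Delacroix: $850 · Tam: $1,050 · Ferraro: $1,150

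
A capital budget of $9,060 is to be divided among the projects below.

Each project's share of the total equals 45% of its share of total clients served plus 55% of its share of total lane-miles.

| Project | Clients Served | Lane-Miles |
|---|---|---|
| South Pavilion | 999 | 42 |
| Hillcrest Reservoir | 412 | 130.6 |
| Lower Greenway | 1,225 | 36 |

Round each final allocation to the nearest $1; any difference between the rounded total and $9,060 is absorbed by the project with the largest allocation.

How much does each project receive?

South Pavilion: $2,548 · Hillcrest Reservoir: $3,757 · Lower Greenway: $2,755

Totals — clients served 2,636, lane-miles 208.6.
Blended shares (45% clients served + 55% lane-miles): South Pavilion 0.2813; Hillcrest Reservoir 0.4147; Lower Greenway 0.3040.
Pro-rata amounts: South Pavilion 2,548.40; Hillcrest Reservoir 3,756.97; Lower Greenway 2,754.62.
At nearest $1: South Pavilion $2,548; Hillcrest Reservoir $3,757; Lower Greenway $2,755. Sum = $9,060.
Rounded total matches; no reconciliation needed.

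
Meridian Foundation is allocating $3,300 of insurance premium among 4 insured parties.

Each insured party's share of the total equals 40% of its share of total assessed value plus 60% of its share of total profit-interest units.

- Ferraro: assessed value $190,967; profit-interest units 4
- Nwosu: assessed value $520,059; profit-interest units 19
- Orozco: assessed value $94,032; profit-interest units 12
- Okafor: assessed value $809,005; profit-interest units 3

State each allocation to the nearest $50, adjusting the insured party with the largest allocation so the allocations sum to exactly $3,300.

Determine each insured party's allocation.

Totals — assessed value 1,614,063, profit-interest units 38.
Composite weights (40% assessed value + 60% profit-interest units): Ferraro 0.1105; Nwosu 0.4289; Orozco 0.2128; Okafor 0.2479.
Proportional shares: Ferraro 364.60; Nwosu 1,415.31; Orozco 702.16; Okafor 817.93.
After rounding ($50): Ferraro $350; Nwosu $1,400; Orozco $700; Okafor $800. Sum = $3,250.
Difference $3,300 − $3,250 = +$50 applied to largest allocation (Nwosu): Nwosu becomes $1,450.

Ferraro: $350; Nwosu: $1,450; Orozco: $700; Okafor: $800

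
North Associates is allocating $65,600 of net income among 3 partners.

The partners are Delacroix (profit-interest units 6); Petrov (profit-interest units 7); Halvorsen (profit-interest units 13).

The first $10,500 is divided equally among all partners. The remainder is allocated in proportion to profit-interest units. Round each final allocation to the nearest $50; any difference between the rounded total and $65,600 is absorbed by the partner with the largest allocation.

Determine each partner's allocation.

Delacroix: $16,200 · Petrov: $18,350 · Halvorsen: $31,050

Equal tier: $10,500 ÷ 3 = $3,500 apiece.
Remainder $55,100 by profit-interest units (total 26): Delacroix 12,715.38 → $12,700; Petrov 14,834.62 → $14,850; Halvorsen 27,550.00 → $27,550.
Totals: Delacroix $3,500 + $12,700 = $16,200; Petrov $3,500 + $14,850 = $18,350; Halvorsen $3,500 + $27,550 = $31,050.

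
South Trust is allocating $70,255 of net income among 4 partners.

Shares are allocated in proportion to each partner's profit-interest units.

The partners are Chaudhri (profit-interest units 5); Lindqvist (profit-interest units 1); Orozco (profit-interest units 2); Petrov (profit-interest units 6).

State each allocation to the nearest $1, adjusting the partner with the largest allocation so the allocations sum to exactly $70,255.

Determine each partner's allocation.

Total profit-interest units = 14.
Pro-rata amounts: Chaudhri 5/14 × $70,255 = 25,091.07; Lindqvist 1/14 × $70,255 = 5,018.21; Orozco 2/14 × $70,255 = 10,036.43; Petrov 6/14 × $70,255 = 30,109.29.
After rounding ($1): Chaudhri $25,091; Lindqvist $5,018; Orozco $10,036; Petrov $30,109. Sum = $70,254.
Difference $70,255 − $70,254 = +$1 applied to largest allocation (Petrov): Petrov becomes $30,110.

Chaudhri: $25,091 · Lindqvist: $5,018 · Orozco: $10,036 · Petrov: $30,110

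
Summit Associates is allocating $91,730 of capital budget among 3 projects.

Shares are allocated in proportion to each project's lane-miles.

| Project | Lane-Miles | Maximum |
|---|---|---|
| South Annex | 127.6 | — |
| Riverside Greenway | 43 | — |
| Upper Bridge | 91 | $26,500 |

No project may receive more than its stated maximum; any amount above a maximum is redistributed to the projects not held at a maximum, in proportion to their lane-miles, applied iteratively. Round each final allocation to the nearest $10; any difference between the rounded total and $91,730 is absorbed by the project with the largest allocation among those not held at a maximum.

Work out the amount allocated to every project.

South Annex: $48,790; Riverside Greenway: $16,440; Upper Bridge: $26,500

Lane-miles total: 261.6.
Unconstrained shares: South Annex 44,742.92; Riverside Greenway 15,077.94; Upper Bridge 31,909.14.
Held at cap: Upper Bridge ($26,500); remaining pool $65,230 reallocated over remaining lane-miles 170.6.
Redistributed shares: South Annex 48,788.68 → $48,790; Riverside Greenway 16,441.32 → $16,440.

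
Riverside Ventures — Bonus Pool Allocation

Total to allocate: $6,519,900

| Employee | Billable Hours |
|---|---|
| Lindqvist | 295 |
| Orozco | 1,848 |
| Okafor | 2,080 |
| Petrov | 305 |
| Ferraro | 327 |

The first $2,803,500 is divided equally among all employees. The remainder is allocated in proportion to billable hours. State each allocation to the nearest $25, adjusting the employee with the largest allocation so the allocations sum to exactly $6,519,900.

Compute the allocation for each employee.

$2,803,500 shared equally gives $560,700 per employee.
Remainder $3,716,400 by billable hours (total 4,855): Lindqvist 225,816.27 → $225,825; Orozco 1,414,604.98 → $1,414,600; Okafor 1,592,196.09 → $1,592,200; Petrov 233,471.06 → $233,475; Ferraro 250,311.60 → $250,300.
Totals: Lindqvist $560,700 + $225,825 = $786,525; Orozco $560,700 + $1,414,600 = $1,975,300; Okafor $560,700 + $1,592,200 = $2,152,900; Petrov $560,700 + $233,475 = $794,175; Ferraro $560,700 + $250,300 = $811,000.

Lindqvist: $786,525 · Orozco: $1,975,300 · Okafor: $2,152,900 · Petrov: $794,175 · Ferraro: $811,000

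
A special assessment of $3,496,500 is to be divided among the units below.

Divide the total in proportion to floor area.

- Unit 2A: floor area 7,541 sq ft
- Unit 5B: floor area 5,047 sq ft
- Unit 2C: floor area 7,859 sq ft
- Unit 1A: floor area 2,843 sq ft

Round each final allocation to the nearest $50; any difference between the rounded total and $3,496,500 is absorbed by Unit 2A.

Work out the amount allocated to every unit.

Unit 2A: $1,132,150 · Unit 5B: $757,700 · Unit 2C: $1,179,850 · Unit 1A: $426,800

Combined floor area = 23,290.
Raw shares: Unit 2A 7,541/23,290 × $3,496,500 = 1,132,121.36; Unit 5B 5,047/23,290 × $3,496,500 = 757,700.11; Unit 2C 7,859/23,290 × $3,496,500 = 1,179,862.32; Unit 1A 2,843/23,290 × $3,496,500 = 426,816.21.
Rounded to nearest $50: Unit 2A $1,132,100; Unit 5B $757,700; Unit 2C $1,179,850; Unit 1A $426,800. Sum = $3,496,450.
Difference $3,496,500 − $3,496,450 = +$50 applied to Unit 2A: Unit 2A becomes $1,132,150.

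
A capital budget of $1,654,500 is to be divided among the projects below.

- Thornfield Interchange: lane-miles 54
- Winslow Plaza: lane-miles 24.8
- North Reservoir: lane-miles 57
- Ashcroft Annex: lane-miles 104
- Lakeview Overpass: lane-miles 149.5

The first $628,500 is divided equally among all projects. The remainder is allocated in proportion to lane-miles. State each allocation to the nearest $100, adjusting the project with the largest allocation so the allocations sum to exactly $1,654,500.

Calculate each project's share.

Thornfield Interchange: $268,000; Winslow Plaza: $191,100; North Reservoir: $275,900; Ashcroft Annex: $399,800; Lakeview Overpass: $519,700

First tranche $628,500 split equally: $125,700 each.
Remainder $1,026,000 by lane-miles (total 389.3): Thornfield Interchange 142,316.98 → $142,300; Winslow Plaza 65,360.39 → $65,400; North Reservoir 150,223.48 → $150,200; Ashcroft Annex 274,091.96 → $274,100; Lakeview Overpass 394,007.19 → $394,000.
Totals: Thornfield Interchange $125,700 + $142,300 = $268,000; Winslow Plaza $125,700 + $65,400 = $191,100; North Reservoir $125,700 + $150,200 = $275,900; Ashcroft Annex $125,700 + $274,100 = $399,800; Lakeview Overpass $125,700 + $394,000 = $519,700.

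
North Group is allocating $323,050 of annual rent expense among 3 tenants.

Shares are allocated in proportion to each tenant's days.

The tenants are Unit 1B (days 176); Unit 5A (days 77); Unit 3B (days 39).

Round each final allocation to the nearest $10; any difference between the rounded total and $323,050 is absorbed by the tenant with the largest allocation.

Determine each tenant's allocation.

Combined days = 292.
Pro-rata amounts: Unit 1B 176/292 × $323,050 = 194,715.07; Unit 5A 77/292 × $323,050 = 85,187.84; Unit 3B 39/292 × $323,050 = 43,147.09.
Rounded to nearest $10: Unit 1B $194,720; Unit 5A $85,190; Unit 3B $43,150. Sum = $323,060.
Difference $323,050 − $323,060 = −$10 applied to largest allocation (Unit 1B): Unit 1B becomes $194,710.

Unit 1B: $194,710 · Unit 5A: $85,190 · Unit 3B: $43,150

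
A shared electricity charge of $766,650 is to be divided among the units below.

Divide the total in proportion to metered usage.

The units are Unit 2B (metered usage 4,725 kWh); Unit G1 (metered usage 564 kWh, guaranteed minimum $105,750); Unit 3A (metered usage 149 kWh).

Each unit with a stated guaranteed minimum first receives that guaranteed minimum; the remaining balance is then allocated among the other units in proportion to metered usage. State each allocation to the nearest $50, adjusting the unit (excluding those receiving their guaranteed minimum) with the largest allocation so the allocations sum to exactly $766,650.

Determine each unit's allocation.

Unit 2B: $640,700 | Unit G1: $105,750 | Unit 3A: $20,200

Minimums first: Unit G1 $105,750. Residual $660,900.
Residual split over remaining metered usage 4,874: Unit 2B 640,696.04 → $640,700; Unit 3A 20,203.96 → $20,200.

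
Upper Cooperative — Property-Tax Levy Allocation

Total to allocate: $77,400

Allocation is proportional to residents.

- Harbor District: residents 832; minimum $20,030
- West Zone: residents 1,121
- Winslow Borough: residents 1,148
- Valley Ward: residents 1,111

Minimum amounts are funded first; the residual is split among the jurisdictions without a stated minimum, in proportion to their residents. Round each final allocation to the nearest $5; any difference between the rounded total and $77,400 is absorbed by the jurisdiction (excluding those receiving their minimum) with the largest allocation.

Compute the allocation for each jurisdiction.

Minimums first: Harbor District $20,030. Balance $57,370.
Balance split over remaining residents 3,380: West Zone 19,027.15 → $19,025; Winslow Borough 19,485.43 → $19,485; Valley Ward 18,857.42 → $18,855.
Rounding difference +$5 applied to Winslow Borough → $19,490.

Harbor District: $20,030 · West Zone: $19,025 · Winslow Borough: $19,490 · Valley Ward: $18,855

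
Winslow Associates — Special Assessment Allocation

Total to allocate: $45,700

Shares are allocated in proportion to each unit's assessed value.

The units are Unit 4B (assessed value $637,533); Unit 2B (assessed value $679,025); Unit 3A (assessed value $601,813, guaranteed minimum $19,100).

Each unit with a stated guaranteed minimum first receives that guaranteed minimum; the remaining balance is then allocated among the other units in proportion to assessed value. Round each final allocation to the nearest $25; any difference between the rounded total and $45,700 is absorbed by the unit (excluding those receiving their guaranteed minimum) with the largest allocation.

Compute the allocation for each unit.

Unit 4B: $12,875 · Unit 2B: $13,725 · Unit 3A: $19,100

Fund the minimums — Unit 3A $19,100. Balance $26,600.
Balance split over remaining assessed value 1,316,558: Unit 4B 12,880.84 → $12,875; Unit 2B 13,719.16 → $13,725.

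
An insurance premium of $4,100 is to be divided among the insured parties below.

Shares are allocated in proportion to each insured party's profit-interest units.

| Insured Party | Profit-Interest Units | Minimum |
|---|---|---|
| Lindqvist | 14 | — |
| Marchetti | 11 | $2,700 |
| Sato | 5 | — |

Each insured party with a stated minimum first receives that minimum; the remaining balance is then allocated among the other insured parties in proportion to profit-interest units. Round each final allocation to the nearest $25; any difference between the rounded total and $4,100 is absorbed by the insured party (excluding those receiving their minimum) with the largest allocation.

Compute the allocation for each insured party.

Lindqvist: $1,025 | Marchetti: $2,700 | Sato: $375

Minimums first: Marchetti $2,700. Balance $1,400.
Balance split over remaining profit-interest units 19: Lindqvist 1,031.58 → $1,025; Sato 368.42 → $375.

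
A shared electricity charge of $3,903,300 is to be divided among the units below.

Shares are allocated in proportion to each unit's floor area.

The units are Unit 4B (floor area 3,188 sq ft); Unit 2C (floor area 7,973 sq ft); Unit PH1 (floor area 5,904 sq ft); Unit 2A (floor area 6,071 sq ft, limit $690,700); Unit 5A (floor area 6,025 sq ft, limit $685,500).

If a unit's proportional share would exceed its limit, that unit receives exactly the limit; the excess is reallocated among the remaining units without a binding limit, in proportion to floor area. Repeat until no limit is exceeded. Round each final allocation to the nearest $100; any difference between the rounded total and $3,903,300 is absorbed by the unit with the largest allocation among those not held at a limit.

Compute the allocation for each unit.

Floor area total: 29,161.
Pro-rata shares before constraints: Unit 4B 426,724.75; Unit 2C 1,067,213.43; Unit PH1 790,270.68; Unit 2A 812,624.20; Unit 5A 806,466.94.
Capped: Unit 2A ($690,700), Unit 5A ($685,500); balance $2,527,100 reallocated over remaining floor area 17,065.
Shares after redistribution: Unit 4B 472,100.49 → $472,100; Unit 2C 1,180,695.48 → $1,180,700; Unit PH1 874,304.04 → $874,300.

Unit 4B: $472,100; Unit 2C: $1,180,700; Unit PH1: $874,300; Unit 2A: $690,700; Unit 5A: $685,500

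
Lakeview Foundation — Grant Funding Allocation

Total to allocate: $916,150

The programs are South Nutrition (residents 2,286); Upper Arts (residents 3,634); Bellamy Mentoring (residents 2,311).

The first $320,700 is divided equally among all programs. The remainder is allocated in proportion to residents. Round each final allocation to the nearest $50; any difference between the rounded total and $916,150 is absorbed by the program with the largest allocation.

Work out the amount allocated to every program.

First tranche $320,700 split equally: $106,900 each.
Remainder $595,450 by residents (total 8,231): South Nutrition 165,374.64 → $165,350; Upper Arts 262,892.15 → $262,900; Bellamy Mentoring 167,183.20 → $167,200.
Totals: South Nutrition $106,900 + $165,350 = $272,250; Upper Arts $106,900 + $262,900 = $369,800; Bellamy Mentoring $106,900 + $167,200 = $274,100.

South Nutrition: $272,250; Upper Arts: $369,800; Bellamy Mentoring: $274,100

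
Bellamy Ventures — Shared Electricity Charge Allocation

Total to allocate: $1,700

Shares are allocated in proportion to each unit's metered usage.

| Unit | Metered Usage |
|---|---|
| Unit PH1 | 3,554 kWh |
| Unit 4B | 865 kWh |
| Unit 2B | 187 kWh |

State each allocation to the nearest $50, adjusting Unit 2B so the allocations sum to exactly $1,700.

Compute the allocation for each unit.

Combined metered usage = 4,606.
Proportional shares: Unit PH1 3,554/4,606 × $1,700 = 1,311.72; Unit 4B 865/4,606 × $1,700 = 319.26; Unit 2B 187/4,606 × $1,700 = 69.02.
Rounded to nearest $50: Unit PH1 $1,300; Unit 4B $300; Unit 2B $50. Sum = $1,650.
Difference $1,700 − $1,650 = +$50 applied to Unit 2B: Unit 2B becomes $100.

Unit PH1: $1,300 | Unit 4B: $300 | Unit 2B: $100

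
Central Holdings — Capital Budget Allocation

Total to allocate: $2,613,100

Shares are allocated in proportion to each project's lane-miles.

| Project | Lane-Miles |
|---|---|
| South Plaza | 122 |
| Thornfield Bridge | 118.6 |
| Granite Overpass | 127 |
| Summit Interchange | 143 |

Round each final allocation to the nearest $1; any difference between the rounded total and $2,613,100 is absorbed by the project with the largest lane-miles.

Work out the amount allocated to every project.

South Plaza: $624,360; Thornfield Bridge: $606,960; Granite Overpass: $649,948; Summit Interchange: $731,832

Sum of lane-miles: 122 + 118.6 + 127 + 143 = 510.6.
Pro-rata amounts: South Plaza 624,359.97; Thornfield Bridge 606,959.77; Granite Overpass 649,948.49; Summit Interchange 731,831.77.
After rounding ($1): South Plaza $624,360; Thornfield Bridge $606,960; Granite Overpass $649,948; Summit Interchange $731,832. Sum = $2,613,100.
Rounded total matches; no reconciliation needed.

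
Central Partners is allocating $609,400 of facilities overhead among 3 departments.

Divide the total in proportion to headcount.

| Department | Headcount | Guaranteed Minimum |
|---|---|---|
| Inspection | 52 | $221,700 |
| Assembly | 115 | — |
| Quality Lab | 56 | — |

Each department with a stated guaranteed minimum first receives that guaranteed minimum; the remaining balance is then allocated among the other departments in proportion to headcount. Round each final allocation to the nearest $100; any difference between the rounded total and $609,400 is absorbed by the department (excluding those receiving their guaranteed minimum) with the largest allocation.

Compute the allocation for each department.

Minimums first: Inspection $221,700. Balance $387,700.
Balance split over remaining headcount 171: Assembly 260,733.92 → $260,700; Quality Lab 126,966.08 → $127,000.

Inspection: $221,700 | Assembly: $260,700 | Quality Lab: $127,000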